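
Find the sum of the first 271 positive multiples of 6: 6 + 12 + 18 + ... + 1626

Factor out 6: = 6(1 + 2 + ... + 271) = 6 × n(n+1)/2
= 6 × 271×272/2
= 6 × 36856
= 221136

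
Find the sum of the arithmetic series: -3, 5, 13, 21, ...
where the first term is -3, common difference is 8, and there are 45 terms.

Sₙ = n/2 × (first + last)
Last term = a + (n-1)d = -3 + (45-1)×8 = 349
S_45 = 45/2 × (-3 + 349)
S_45 = 45/2 × 346 = 7785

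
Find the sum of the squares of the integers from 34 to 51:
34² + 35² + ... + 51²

Use ∑_{k=1}^{n} k² = n(n+1)(2n+1)/6, then subtract the first 33 terms.
∑_{k=1}^{51} k² = 51×52×103/6 = 45526
∑_{k=1}^{33} k² = 33×34×67/6 = 12529
∑_{k=34}^{51} k² = 45526 - 12529 = 32997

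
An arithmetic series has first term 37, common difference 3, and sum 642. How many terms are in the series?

Using S = n/2 × [2a + (n-1)d]
642 = n/2 × [2(37) + (n-1)(3)]
642 = n/2 × [74 + 3n - 3]
1284 = n × [71 + 3n]
3n² + (71)n - 1284 = 0
Discriminant: Δ = (71)² - 4(3)(-1284) = 5041 + 15408 = 20449
√Δ = 143
n = [-(71) + √Δ] / (2·3) = (-71 + 143) / 6 = 72 / 6 = 12
(The negative root is discarded since n must be a positive integer.)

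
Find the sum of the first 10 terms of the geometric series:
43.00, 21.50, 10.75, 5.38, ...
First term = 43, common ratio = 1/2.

Sₙ = a(1 - rⁿ) / (1 - r)
S_10 = 43(1 - (1/2)^10) / (1 - (1/2))
S_10 = 43(1 - (1/1024)) / (1/2)
S_10 = 43989/512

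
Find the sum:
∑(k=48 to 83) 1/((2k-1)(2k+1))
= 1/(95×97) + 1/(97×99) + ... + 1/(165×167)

Partial fractions: 1/((2k-1)(2k+1)) = (1/2)[1/(2k-1) - 1/(2k+1)]
The series telescopes:
= (1/2)[1/95 - 1/167]
= 36/15865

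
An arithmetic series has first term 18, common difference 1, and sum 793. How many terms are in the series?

Using S = n/2 × [2a + (n-1)d]
793 = n/2 × [2(18) + (n-1)(1)]
793 = n/2 × [36 + 1n - 1]
1586 = n × [35 + 1n]
1n² + (35)n - 1586 = 0
Discriminant: Δ = (35)² - 4(1)(-1586) = 1225 + 6344 = 7569
√Δ = 87
n = [-(35) + √Δ] / (2·1) = (-35 + 87) / 2 = 52 / 2 = 26
(The negative root is discarded since n must be a positive integer.)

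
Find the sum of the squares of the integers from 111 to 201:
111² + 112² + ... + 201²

Use ∑_{k=1}^{n} k² = n(n+1)(2n+1)/6, then subtract the first 110 terms.
∑_{k=1}^{201} k² = 201×202×403/6 = 2727101
∑_{k=1}^{110} k² = 110×111×221/6 = 449735
∑_{k=111}^{201} k² = 2727101 - 449735 = 2277366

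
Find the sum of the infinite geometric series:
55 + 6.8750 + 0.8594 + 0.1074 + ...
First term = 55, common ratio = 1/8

For |r| < 1, S = a / (1 - r)
S = 55 / (1 - (1/8))
S = 55 / (7/8)
S = 440/7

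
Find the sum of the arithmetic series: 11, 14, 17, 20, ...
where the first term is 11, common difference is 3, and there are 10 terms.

Sₙ = n/2 × (first + last)
Last term = a + (n-1)d = 11 + (10-1)×3 = 38
S_10 = 10/2 × (11 + 38)
S_10 = 10/2 × 49 = 245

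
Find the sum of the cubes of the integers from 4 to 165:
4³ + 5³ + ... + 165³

Use ∑_{k=1}^{n} k³ = [n(n+1)/2]², then subtract the first 3 terms.
∑_{k=1}^{165} k³ = [165×166/2]² = 13695² = 187553025
∑_{k=1}^{3} k³ = [3×4/2]² = 6² = 36
∑_{k=4}^{165} k³ = 187553025 - 36 = 187552989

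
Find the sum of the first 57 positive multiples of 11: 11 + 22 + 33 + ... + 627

Factor out 11: = 11(1 + 2 + ... + 57) = 11 × n(n+1)/2
= 11 × 57×58/2
= 11 × 1653
= 18183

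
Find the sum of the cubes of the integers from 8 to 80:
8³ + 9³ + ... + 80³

Use ∑_{k=1}^{n} k³ = [n(n+1)/2]², then subtract the first 7 terms.
∑_{k=1}^{80} k³ = [80×81/2]² = 3240² = 10497600
∑_{k=1}^{7} k³ = [7×8/2]² = 28² = 784
∑_{k=8}^{80} k³ = 10497600 - 784 = 10496816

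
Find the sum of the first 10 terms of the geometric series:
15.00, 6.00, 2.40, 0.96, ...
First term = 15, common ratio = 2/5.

Sₙ = a(1 - rⁿ) / (1 - r)
S_10 = 15(1 - (2/5)^10) / (1 - (2/5))
S_10 = 15(1 - (1024/9765625)) / (3/5)
S_10 = 9764601/390625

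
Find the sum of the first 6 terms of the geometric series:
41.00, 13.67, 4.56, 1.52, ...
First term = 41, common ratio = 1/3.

Sₙ = a(1 - rⁿ) / (1 - r)
S_6 = 41(1 - (1/3)^6) / (1 - (1/3))
S_6 = 41(1 - (1/729)) / (2/3)
S_6 = 14924/243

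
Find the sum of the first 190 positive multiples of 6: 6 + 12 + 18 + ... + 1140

Factor out 6: = 6(1 + 2 + ... + 190) = 6 × n(n+1)/2
= 6 × 190×191/2
= 6 × 18145
= 108870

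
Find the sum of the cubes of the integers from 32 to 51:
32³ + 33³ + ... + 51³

Use ∑_{k=1}^{n} k³ = [n(n+1)/2]², then subtract the first 31 terms.
∑_{k=1}^{51} k³ = [51×52/2]² = 1326² = 1758276
∑_{k=1}^{31} k³ = [31×32/2]² = 496² = 246016
∑_{k=32}^{51} k³ = 1758276 - 246016 = 1512260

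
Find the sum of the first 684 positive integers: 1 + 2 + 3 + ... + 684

Formula: ∑k = n(n+1)/2
= 684×685/2
= 468540/2
= 234270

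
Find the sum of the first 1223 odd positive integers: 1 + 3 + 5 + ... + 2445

Sum of first n odd numbers = n²
= 1223²
= 1495729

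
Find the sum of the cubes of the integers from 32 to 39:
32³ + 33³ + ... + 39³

Use ∑_{k=1}^{n} k³ = [n(n+1)/2]², then subtract the first 31 terms.
∑_{k=1}^{39} k³ = [39×40/2]² = 780² = 608400
∑_{k=1}^{31} k³ = [31×32/2]² = 496² = 246016
∑_{k=32}^{39} k³ = 608400 - 246016 = 362384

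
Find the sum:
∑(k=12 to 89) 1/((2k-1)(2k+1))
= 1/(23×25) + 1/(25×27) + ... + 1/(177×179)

Partial fractions: 1/((2k-1)(2k+1)) = (1/2)[1/(2k-1) - 1/(2k+1)]
The series telescopes:
= (1/2)[1/23 - 1/179]
= 78/4117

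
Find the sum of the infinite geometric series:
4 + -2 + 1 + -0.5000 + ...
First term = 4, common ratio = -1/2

For |r| < 1, S = a / (1 - r)
S = 4 / (1 - (-1/2))
S = 4 / (3/2)
S = 8/3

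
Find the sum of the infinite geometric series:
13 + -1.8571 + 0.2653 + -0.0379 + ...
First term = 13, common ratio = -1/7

For |r| < 1, S = a / (1 - r)
S = 13 / (1 - (-1/7))
S = 13 / (8/7)
S = 91/8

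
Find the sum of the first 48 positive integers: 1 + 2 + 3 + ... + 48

Formula: ∑k = n(n+1)/2
= 48×49/2
= 2352/2
= 1176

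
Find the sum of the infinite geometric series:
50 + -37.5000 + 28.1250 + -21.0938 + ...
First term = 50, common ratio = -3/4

For |r| < 1, S = a / (1 - r)
S = 50 / (1 - (-3/4))
S = 50 / (7/4)
S = 200/7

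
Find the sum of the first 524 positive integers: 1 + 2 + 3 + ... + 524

Formula: ∑k = n(n+1)/2
= 524×525/2
= 275100/2
= 137550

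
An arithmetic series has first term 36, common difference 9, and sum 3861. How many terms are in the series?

Using S = n/2 × [2a + (n-1)d]
3861 = n/2 × [2(36) + (n-1)(9)]
3861 = n/2 × [72 + 9n - 9]
7722 = n × [63 + 9n]
9n² + (63)n - 7722 = 0
Discriminant: Δ = (63)² - 4(9)(-7722) = 3969 + 277992 = 281961
√Δ = 531
n = [-(63) + √Δ] / (2·9) = (-63 + 531) / 18 = 468 / 18 = 26
(The negative root is discarded since n must be a positive integer.)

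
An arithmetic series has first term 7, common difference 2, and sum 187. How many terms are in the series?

Using S = n/2 × [2a + (n-1)d]
187 = n/2 × [2(7) + (n-1)(2)]
187 = n/2 × [14 + 2n - 2]
374 = n × [12 + 2n]
2n² + (12)n - 374 = 0
Discriminant: Δ = (12)² - 4(2)(-374) = 144 + 2992 = 3136
√Δ = 56
n = [-(12) + √Δ] / (2·2) = (-12 + 56) / 4 = 44 / 4 = 11
(The negative root is discarded since n must be a positive integer.)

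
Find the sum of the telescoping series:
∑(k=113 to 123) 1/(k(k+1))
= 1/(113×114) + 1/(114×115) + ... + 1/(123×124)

Partial fractions: 1/(k(k+1)) = 1/k - 1/(k+1)
The series telescopes:
= (1/113 - 1/114) + (1/114 - 1/115) + ... + (1/123 - 1/124)
= 1/113 - 1/124
= 11/14012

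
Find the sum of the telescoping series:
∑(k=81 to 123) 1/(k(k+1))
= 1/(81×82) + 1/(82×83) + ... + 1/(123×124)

Partial fractions: 1/(k(k+1)) = 1/k - 1/(k+1)
The series telescopes:
= (1/81 - 1/82) + (1/82 - 1/83) + ... + (1/123 - 1/124)
= 1/81 - 1/124
= 43/10044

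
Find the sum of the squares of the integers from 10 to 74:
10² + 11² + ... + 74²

Use ∑_{k=1}^{n} k² = n(n+1)(2n+1)/6, then subtract the first 9 terms.
∑_{k=1}^{74} k² = 74×75×149/6 = 137825
∑_{k=1}^{9} k² = 9×10×19/6 = 285
∑_{k=10}^{74} k² = 137825 - 285 = 137540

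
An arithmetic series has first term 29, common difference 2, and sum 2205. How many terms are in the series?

Using S = n/2 × [2a + (n-1)d]
2205 = n/2 × [2(29) + (n-1)(2)]
2205 = n/2 × [58 + 2n - 2]
4410 = n × [56 + 2n]
2n² + (56)n - 4410 = 0
Discriminant: Δ = (56)² - 4(2)(-4410) = 3136 + 35280 = 38416
√Δ = 196
n = [-(56) + √Δ] / (2·2) = (-56 + 196) / 4 = 140 / 4 = 35
(The negative root is discarded since n must be a positive integer.)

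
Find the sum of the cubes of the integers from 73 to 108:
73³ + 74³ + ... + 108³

Use ∑_{k=1}^{n} k³ = [n(n+1)/2]², then subtract the first 72 terms.
∑_{k=1}^{108} k³ = [108×109/2]² = 5886² = 34644996
∑_{k=1}^{72} k³ = [72×73/2]² = 2628² = 6906384
∑_{k=73}^{108} k³ = 34644996 - 6906384 = 27738612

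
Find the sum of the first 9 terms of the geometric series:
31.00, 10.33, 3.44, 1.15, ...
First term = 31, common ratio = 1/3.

Sₙ = a(1 - rⁿ) / (1 - r)
S_9 = 31(1 - (1/3)^9) / (1 - (1/3))
S_9 = 31(1 - (1/19683)) / (2/3)
S_9 = 305071/6561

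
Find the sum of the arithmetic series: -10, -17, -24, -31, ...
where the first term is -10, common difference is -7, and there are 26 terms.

Sₙ = n/2 × (first + last)
Last term = a + (n-1)d = -10 + (26-1)×(-7) = -185
S_26 = 26/2 × (-10 + (-185))
S_26 = 26/2 × (-195) = -2535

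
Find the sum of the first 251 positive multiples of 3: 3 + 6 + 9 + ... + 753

Factor out 3: = 3(1 + 2 + ... + 251) = 3 × n(n+1)/2
= 3 × 251×252/2
= 3 × 31626
= 94878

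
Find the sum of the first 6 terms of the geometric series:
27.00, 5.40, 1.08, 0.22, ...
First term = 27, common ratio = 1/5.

Sₙ = a(1 - rⁿ) / (1 - r)
S_6 = 27(1 - (1/5)^6) / (1 - (1/5))
S_6 = 27(1 - (1/15625)) / (4/5)
S_6 = 105462/3125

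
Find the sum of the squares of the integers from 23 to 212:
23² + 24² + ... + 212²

Use ∑_{k=1}^{n} k² = n(n+1)(2n+1)/6, then subtract the first 22 terms.
∑_{k=1}^{212} k² = 212×213×425/6 = 3198550
∑_{k=1}^{22} k² = 22×23×45/6 = 3795
∑_{k=23}^{212} k² = 3198550 - 3795 = 3194755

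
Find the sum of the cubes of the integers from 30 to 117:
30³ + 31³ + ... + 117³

Use ∑_{k=1}^{n} k³ = [n(n+1)/2]², then subtract the first 29 terms.
∑_{k=1}^{117} k³ = [117×118/2]² = 6903² = 47651409
∑_{k=1}^{29} k³ = [29×30/2]² = 435² = 189225
∑_{k=30}^{117} k³ = 47651409 - 189225 = 47462184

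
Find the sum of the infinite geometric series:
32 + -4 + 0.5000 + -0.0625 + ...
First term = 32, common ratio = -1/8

For |r| < 1, S = a / (1 - r)
S = 32 / (1 - (-1/8))
S = 32 / (9/8)
S = 256/9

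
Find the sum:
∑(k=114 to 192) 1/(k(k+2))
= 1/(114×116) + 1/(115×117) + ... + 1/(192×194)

Partial fractions: 1/(k(k+2)) = (1/2)[1/k - 1/(k+2)]
Telescoping leaves the first two and last two terms:
= (1/2)[1/114 + 1/115 - 1/193 - 1/194]
= 437581/122716155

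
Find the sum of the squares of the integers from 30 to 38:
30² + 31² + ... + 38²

Use ∑_{k=1}^{n} k² = n(n+1)(2n+1)/6, then subtract the first 29 terms.
∑_{k=1}^{38} k² = 38×39×77/6 = 19019
∑_{k=1}^{29} k² = 29×30×59/6 = 8555
∑_{k=30}^{38} k² = 19019 - 8555 = 10464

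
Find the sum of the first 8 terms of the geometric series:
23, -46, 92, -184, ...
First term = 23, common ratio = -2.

Sₙ = a(1 - rⁿ) / (1 - r)
S_8 = 23(1 - (-2)^8) / (1 - (-2))
S_8 = 23(1 - 256) / (3)
S_8 = -1955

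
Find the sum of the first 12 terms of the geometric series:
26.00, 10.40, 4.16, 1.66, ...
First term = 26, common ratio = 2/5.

Sₙ = a(1 - rⁿ) / (1 - r)
S_12 = 26(1 - (2/5)^12) / (1 - (2/5))
S_12 = 26(1 - (4096/244140625)) / (3/5)
S_12 = 2115849918/48828125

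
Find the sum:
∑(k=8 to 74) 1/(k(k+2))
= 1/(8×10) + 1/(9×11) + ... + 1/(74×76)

Partial fractions: 1/(k(k+2)) = (1/2)[1/k - 1/(k+2)]
Telescoping leaves the first two and last two terms:
= (1/2)[1/8 + 1/9 - 1/75 - 1/76]
= 7169/68400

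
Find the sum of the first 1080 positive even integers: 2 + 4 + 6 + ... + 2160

Sum of first n even numbers = n(n+1)
= 1080×1081
= 1167480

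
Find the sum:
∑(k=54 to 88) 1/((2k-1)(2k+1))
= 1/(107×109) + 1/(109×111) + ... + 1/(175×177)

Partial fractions: 1/((2k-1)(2k+1)) = (1/2)[1/(2k-1) - 1/(2k+1)]
The series telescopes:
= (1/2)[1/107 - 1/177]
= 35/18939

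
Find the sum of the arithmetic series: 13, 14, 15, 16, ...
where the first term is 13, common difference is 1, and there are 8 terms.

Sₙ = n/2 × (first + last)
Last term = a + (n-1)d = 13 + (8-1)×1 = 20
S_8 = 8/2 × (13 + 20)
S_8 = 8/2 × 33 = 132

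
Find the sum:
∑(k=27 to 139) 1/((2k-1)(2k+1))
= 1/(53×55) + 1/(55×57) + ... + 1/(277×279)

Partial fractions: 1/((2k-1)(2k+1)) = (1/2)[1/(2k-1) - 1/(2k+1)]
The series telescopes:
= (1/2)[1/53 - 1/279]
= 113/14787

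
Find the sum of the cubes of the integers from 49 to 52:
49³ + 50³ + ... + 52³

Use ∑_{k=1}^{n} k³ = [n(n+1)/2]², then subtract the first 48 terms.
∑_{k=1}^{52} k³ = [52×53/2]² = 1378² = 1898884
∑_{k=1}^{48} k³ = [48×49/2]² = 1176² = 1382976
∑_{k=49}^{52} k³ = 1898884 - 1382976 = 515908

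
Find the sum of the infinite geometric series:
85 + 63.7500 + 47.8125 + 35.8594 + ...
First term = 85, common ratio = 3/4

For |r| < 1, S = a / (1 - r)
S = 85 / (1 - (3/4))
S = 85 / (1/4)
S = 340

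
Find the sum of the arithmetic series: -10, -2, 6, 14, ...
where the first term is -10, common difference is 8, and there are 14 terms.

Sₙ = n/2 × (first + last)
Last term = a + (n-1)d = -10 + (14-1)×8 = 94
S_14 = 14/2 × (-10 + 94)
S_14 = 14/2 × 84 = 588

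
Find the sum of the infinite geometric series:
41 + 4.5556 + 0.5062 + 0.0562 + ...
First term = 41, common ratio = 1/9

For |r| < 1, S = a / (1 - r)
S = 41 / (1 - (1/9))
S = 41 / (8/9)
S = 369/8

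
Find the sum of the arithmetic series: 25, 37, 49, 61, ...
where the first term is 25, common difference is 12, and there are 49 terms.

Sₙ = n/2 × (first + last)
Last term = a + (n-1)d = 25 + (49-1)×12 = 601
S_49 = 49/2 × (25 + 601)
S_49 = 49/2 × 626 = 15337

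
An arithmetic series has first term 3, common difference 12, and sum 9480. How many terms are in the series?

Using S = n/2 × [2a + (n-1)d]
9480 = n/2 × [2(3) + (n-1)(12)]
9480 = n/2 × [6 + 12n - 12]
18960 = n × [-6 + 12n]
12n² + (-6)n - 18960 = 0
Discriminant: Δ = (-6)² - 4(12)(-18960) = 36 + 910080 = 910116
√Δ = 954
n = [-(-6) + √Δ] / (2·12) = (6 + 954) / 24 = 960 / 24 = 40
(The negative root is discarded since n must be a positive integer.)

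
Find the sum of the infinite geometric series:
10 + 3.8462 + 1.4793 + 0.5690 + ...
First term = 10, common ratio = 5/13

For |r| < 1, S = a / (1 - r)
S = 10 / (1 - (5/13))
S = 10 / (8/13)
S = 65/4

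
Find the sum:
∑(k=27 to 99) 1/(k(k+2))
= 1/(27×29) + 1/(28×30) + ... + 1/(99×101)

Partial fractions: 1/(k(k+2)) = (1/2)[1/k - 1/(k+2)]
Telescoping leaves the first two and last two terms:
= (1/2)[1/27 + 1/28 - 1/100 - 1/101]
= 50443/1908900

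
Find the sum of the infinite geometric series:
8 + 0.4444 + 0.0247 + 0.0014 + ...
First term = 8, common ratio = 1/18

For |r| < 1, S = a / (1 - r)
S = 8 / (1 - (1/18))
S = 8 / (17/18)
S = 144/17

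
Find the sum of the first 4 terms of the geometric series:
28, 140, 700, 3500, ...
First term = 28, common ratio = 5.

Sₙ = a(1 - rⁿ) / (1 - r)
S_4 = 28(1 - 5^4) / (1 - 5)
S_4 = 28(1 - 625) / (-4)
S_4 = 4368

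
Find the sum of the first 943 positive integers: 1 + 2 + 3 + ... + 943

Formula: ∑k = n(n+1)/2
= 943×944/2
= 890192/2
= 445096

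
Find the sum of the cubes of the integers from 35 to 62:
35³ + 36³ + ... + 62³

Use ∑_{k=1}^{n} k³ = [n(n+1)/2]², then subtract the first 34 terms.
∑_{k=1}^{62} k³ = [62×63/2]² = 1953² = 3814209
∑_{k=1}^{34} k³ = [34×35/2]² = 595² = 354025
∑_{k=35}^{62} k³ = 3814209 - 354025 = 3460184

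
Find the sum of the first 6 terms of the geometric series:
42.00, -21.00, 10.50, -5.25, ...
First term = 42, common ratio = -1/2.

Sₙ = a(1 - rⁿ) / (1 - r)
S_6 = 42(1 - (-1/2)^6) / (1 - (-1/2))
S_6 = 42(1 - (1/64)) / (3/2)
S_6 = 441/16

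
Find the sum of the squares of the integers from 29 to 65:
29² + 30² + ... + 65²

Use ∑_{k=1}^{n} k² = n(n+1)(2n+1)/6, then subtract the first 28 terms.
∑_{k=1}^{65} k² = 65×66×131/6 = 93665
∑_{k=1}^{28} k² = 28×29×57/6 = 7714
∑_{k=29}^{65} k² = 93665 - 7714 = 85951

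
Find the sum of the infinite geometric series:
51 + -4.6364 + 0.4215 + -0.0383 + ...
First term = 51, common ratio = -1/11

For |r| < 1, S = a / (1 - r)
S = 51 / (1 - (-1/11))
S = 51 / (12/11)
S = 187/4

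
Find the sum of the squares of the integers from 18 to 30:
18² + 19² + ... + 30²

Use ∑_{k=1}^{n} k² = n(n+1)(2n+1)/6, then subtract the first 17 terms.
∑_{k=1}^{30} k² = 30×31×61/6 = 9455
∑_{k=1}^{17} k² = 17×18×35/6 = 1785
∑_{k=18}^{30} k² = 9455 - 1785 = 7670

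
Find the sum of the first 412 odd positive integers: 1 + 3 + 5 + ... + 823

Sum of first n odd numbers = n²
= 412²
= 169744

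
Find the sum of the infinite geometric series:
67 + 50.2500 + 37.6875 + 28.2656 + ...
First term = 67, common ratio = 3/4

For |r| < 1, S = a / (1 - r)
S = 67 / (1 - (3/4))
S = 67 / (1/4)
S = 268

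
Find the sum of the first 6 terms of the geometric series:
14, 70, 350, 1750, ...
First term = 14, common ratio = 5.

Sₙ = a(1 - rⁿ) / (1 - r)
S_6 = 14(1 - 5^6) / (1 - 5)
S_6 = 14(1 - 15625) / (-4)
S_6 = 54684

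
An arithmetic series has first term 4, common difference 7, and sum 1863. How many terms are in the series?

Using S = n/2 × [2a + (n-1)d]
1863 = n/2 × [2(4) + (n-1)(7)]
1863 = n/2 × [8 + 7n - 7]
3726 = n × [1 + 7n]
7n² + (1)n - 3726 = 0
Discriminant: Δ = (1)² - 4(7)(-3726) = 1 + 104328 = 104329
√Δ = 323
n = [-(1) + √Δ] / (2·7) = (-1 + 323) / 14 = 322 / 14 = 23
(The negative root is discarded since n must be a positive integer.)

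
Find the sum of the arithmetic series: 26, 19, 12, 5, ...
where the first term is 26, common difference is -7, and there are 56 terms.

Sₙ = n/2 × (first + last)
Last term = a + (n-1)d = 26 + (56-1)×(-7) = -359
S_56 = 56/2 × (26 + (-359))
S_56 = 56/2 × (-333) = -9324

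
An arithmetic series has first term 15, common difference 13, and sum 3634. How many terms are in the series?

Using S = n/2 × [2a + (n-1)d]
3634 = n/2 × [2(15) + (n-1)(13)]
3634 = n/2 × [30 + 13n - 13]
7268 = n × [17 + 13n]
13n² + (17)n - 7268 = 0
Discriminant: Δ = (17)² - 4(13)(-7268) = 289 + 377936 = 378225
√Δ = 615
n = [-(17) + √Δ] / (2·13) = (-17 + 615) / 26 = 598 / 26 = 23
(The negative root is discarded since n must be a positive integer.)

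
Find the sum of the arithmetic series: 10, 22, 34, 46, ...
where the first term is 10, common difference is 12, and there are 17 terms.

Sₙ = n/2 × (first + last)
Last term = a + (n-1)d = 10 + (17-1)×12 = 202
S_17 = 17/2 × (10 + 202)
S_17 = 17/2 × 212 = 1802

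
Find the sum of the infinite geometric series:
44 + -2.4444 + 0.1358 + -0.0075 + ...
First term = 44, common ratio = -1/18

For |r| < 1, S = a / (1 - r)
S = 44 / (1 - (-1/18))
S = 44 / (19/18)
S = 792/19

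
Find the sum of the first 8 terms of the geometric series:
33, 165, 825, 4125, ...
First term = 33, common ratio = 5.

Sₙ = a(1 - rⁿ) / (1 - r)
S_8 = 33(1 - 5^8) / (1 - 5)
S_8 = 33(1 - 390625) / (-4)
S_8 = 3222648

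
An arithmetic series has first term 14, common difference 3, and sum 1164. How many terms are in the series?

Using S = n/2 × [2a + (n-1)d]
1164 = n/2 × [2(14) + (n-1)(3)]
1164 = n/2 × [28 + 3n - 3]
2328 = n × [25 + 3n]
3n² + (25)n - 2328 = 0
Discriminant: Δ = (25)² - 4(3)(-2328) = 625 + 27936 = 28561
√Δ = 169
n = [-(25) + √Δ] / (2·3) = (-25 + 169) / 6 = 144 / 6 = 24
(The negative root is discarded since n must be a positive integer.)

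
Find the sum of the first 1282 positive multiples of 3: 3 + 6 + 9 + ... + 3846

Factor out 3: = 3(1 + 2 + ... + 1282) = 3 × n(n+1)/2
= 3 × 1282×1283/2
= 3 × 822403
= 2467209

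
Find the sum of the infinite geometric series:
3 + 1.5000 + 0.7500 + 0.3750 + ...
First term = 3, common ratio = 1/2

For |r| < 1, S = a / (1 - r)
S = 3 / (1 - (1/2))
S = 3 / (1/2)
S = 6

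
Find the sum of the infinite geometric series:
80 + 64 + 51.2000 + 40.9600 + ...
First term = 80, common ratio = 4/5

For |r| < 1, S = a / (1 - r)
S = 80 / (1 - (4/5))
S = 80 / (1/5)
S = 400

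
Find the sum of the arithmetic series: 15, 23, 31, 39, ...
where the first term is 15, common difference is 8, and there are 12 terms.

Sₙ = n/2 × (first + last)
Last term = a + (n-1)d = 15 + (12-1)×8 = 103
S_12 = 12/2 × (15 + 103)
S_12 = 12/2 × 118 = 708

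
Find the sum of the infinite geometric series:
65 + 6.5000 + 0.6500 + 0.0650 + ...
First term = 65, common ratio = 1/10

For |r| < 1, S = a / (1 - r)
S = 65 / (1 - (1/10))
S = 65 / (9/10)
S = 650/9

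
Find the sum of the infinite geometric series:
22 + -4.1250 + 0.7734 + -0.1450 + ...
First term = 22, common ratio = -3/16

For |r| < 1, S = a / (1 - r)
S = 22 / (1 - (-3/16))
S = 22 / (19/16)
S = 352/19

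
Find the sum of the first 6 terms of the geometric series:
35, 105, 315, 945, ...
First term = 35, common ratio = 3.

Sₙ = a(1 - rⁿ) / (1 - r)
S_6 = 35(1 - 3^6) / (1 - 3)
S_6 = 35(1 - 729) / (-2)
S_6 = 12740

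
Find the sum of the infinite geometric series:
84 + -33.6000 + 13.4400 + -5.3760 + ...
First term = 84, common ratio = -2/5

For |r| < 1, S = a / (1 - r)
S = 84 / (1 - (-2/5))
S = 84 / (7/5)
S = 60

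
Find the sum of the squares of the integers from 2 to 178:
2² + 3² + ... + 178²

Use ∑_{k=1}^{n} k² = n(n+1)(2n+1)/6, then subtract the first 1 terms.
∑_{k=1}^{178} k² = 178×179×357/6 = 1895789
∑_{k=1}^{1} k² = 1×2×3/6 = 1
∑_{k=2}^{178} k² = 1895789 - 1 = 1895788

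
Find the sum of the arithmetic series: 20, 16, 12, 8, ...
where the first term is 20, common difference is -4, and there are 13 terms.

Sₙ = n/2 × (first + last)
Last term = a + (n-1)d = 20 + (13-1)×(-4) = -28
S_13 = 13/2 × (20 + (-28))
S_13 = 13/2 × (-8) = -52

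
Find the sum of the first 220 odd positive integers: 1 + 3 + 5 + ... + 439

Sum of first n odd numbers = n²
= 220²
= 48400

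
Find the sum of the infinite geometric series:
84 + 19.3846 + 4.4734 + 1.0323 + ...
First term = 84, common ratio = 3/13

For |r| < 1, S = a / (1 - r)
S = 84 / (1 - (3/13))
S = 84 / (10/13)
S = 546/5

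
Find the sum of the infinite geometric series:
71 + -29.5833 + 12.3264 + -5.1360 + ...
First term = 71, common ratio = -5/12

For |r| < 1, S = a / (1 - r)
S = 71 / (1 - (-5/12))
S = 71 / (17/12)
S = 852/17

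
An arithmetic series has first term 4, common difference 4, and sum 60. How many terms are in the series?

Using S = n/2 × [2a + (n-1)d]
60 = n/2 × [2(4) + (n-1)(4)]
60 = n/2 × [8 + 4n - 4]
120 = n × [4 + 4n]
4n² + (4)n - 120 = 0
Discriminant: Δ = (4)² - 4(4)(-120) = 16 + 1920 = 1936
√Δ = 44
n = [-(4) + √Δ] / (2·4) = (-4 + 44) / 8 = 40 / 8 = 5
(The negative root is discarded since n must be a positive integer.)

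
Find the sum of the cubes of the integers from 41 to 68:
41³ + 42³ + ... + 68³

Use ∑_{k=1}^{n} k³ = [n(n+1)/2]², then subtract the first 40 terms.
∑_{k=1}^{68} k³ = [68×69/2]² = 2346² = 5503716
∑_{k=1}^{40} k³ = [40×41/2]² = 820² = 672400
∑_{k=41}^{68} k³ = 5503716 - 672400 = 4831316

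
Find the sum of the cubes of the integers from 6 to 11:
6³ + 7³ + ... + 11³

Use ∑_{k=1}^{n} k³ = [n(n+1)/2]², then subtract the first 5 terms.
∑_{k=1}^{11} k³ = [11×12/2]² = 66² = 4356
∑_{k=1}^{5} k³ = [5×6/2]² = 15² = 225
∑_{k=6}^{11} k³ = 4356 - 225 = 4131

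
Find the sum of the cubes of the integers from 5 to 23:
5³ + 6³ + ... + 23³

Use ∑_{k=1}^{n} k³ = [n(n+1)/2]², then subtract the first 4 terms.
∑_{k=1}^{23} k³ = [23×24/2]² = 276² = 76176
∑_{k=1}^{4} k³ = [4×5/2]² = 10² = 100
∑_{k=5}^{23} k³ = 76176 - 100 = 76076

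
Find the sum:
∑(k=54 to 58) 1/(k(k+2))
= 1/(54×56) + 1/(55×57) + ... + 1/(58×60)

Partial fractions: 1/(k(k+2)) = (1/2)[1/k - 1/(k+2)]
Telescoping leaves the first two and last two terms:
= (1/2)[1/54 + 1/55 - 1/59 - 1/60]
= 1081/700920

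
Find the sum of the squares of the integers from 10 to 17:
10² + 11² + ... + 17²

Use ∑_{k=1}^{n} k² = n(n+1)(2n+1)/6, then subtract the first 9 terms.
∑_{k=1}^{17} k² = 17×18×35/6 = 1785
∑_{k=1}^{9} k² = 9×10×19/6 = 285
∑_{k=10}^{17} k² = 1785 - 285 = 1500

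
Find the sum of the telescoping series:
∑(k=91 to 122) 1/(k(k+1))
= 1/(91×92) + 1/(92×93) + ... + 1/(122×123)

Partial fractions: 1/(k(k+1)) = 1/k - 1/(k+1)
The series telescopes:
= (1/91 - 1/92) + (1/92 - 1/93) + ... + (1/122 - 1/123)
= 1/91 - 1/123
= 32/11193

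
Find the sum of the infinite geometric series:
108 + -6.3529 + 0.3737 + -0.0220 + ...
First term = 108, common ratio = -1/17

For |r| < 1, S = a / (1 - r)
S = 108 / (1 - (-1/17))
S = 108 / (18/17)
S = 102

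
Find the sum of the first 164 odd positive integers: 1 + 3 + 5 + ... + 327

Sum of first n odd numbers = n²
= 164²
= 26896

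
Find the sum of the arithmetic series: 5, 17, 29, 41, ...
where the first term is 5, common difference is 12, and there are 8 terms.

Sₙ = n/2 × (first + last)
Last term = a + (n-1)d = 5 + (8-1)×12 = 89
S_8 = 8/2 × (5 + 89)
S_8 = 8/2 × 94 = 376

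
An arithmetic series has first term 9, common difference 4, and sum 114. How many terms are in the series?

Using S = n/2 × [2a + (n-1)d]
114 = n/2 × [2(9) + (n-1)(4)]
114 = n/2 × [18 + 4n - 4]
228 = n × [14 + 4n]
4n² + (14)n - 228 = 0
Discriminant: Δ = (14)² - 4(4)(-228) = 196 + 3648 = 3844
√Δ = 62
n = [-(14) + √Δ] / (2·4) = (-14 + 62) / 8 = 48 / 8 = 6
(The negative root is discarded since n must be a positive integer.)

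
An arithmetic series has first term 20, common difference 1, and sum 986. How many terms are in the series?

Using S = n/2 × [2a + (n-1)d]
986 = n/2 × [2(20) + (n-1)(1)]
986 = n/2 × [40 + 1n - 1]
1972 = n × [39 + 1n]
1n² + (39)n - 1972 = 0
Discriminant: Δ = (39)² - 4(1)(-1972) = 1521 + 7888 = 9409
√Δ = 97
n = [-(39) + √Δ] / (2·1) = (-39 + 97) / 2 = 58 / 2 = 29
(The negative root is discarded since n must be a positive integer.)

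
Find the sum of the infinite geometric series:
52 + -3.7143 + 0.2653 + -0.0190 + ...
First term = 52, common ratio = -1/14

For |r| < 1, S = a / (1 - r)
S = 52 / (1 - (-1/14))
S = 52 / (15/14)
S = 728/15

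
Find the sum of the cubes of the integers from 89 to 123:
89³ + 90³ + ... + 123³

Use ∑_{k=1}^{n} k³ = [n(n+1)/2]², then subtract the first 88 terms.
∑_{k=1}^{123} k³ = [123×124/2]² = 7626² = 58155876
∑_{k=1}^{88} k³ = [88×89/2]² = 3916² = 15335056
∑_{k=89}^{123} k³ = 58155876 - 15335056 = 42820820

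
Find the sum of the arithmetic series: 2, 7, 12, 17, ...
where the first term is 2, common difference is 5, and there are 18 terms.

Sₙ = n/2 × (first + last)
Last term = a + (n-1)d = 2 + (18-1)×5 = 87
S_18 = 18/2 × (2 + 87)
S_18 = 18/2 × 89 = 801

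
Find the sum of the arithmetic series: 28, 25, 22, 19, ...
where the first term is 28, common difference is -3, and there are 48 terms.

Sₙ = n/2 × (first + last)
Last term = a + (n-1)d = 28 + (48-1)×(-3) = -113
S_48 = 48/2 × (28 + (-113))
S_48 = 48/2 × (-85) = -2040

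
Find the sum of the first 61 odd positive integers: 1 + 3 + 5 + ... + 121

Sum of first n odd numbers = n²
= 61²
= 3721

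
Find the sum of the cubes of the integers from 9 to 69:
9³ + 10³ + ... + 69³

Use ∑_{k=1}^{n} k³ = [n(n+1)/2]², then subtract the first 8 terms.
∑_{k=1}^{69} k³ = [69×70/2]² = 2415² = 5832225
∑_{k=1}^{8} k³ = [8×9/2]² = 36² = 1296
∑_{k=9}^{69} k³ = 5832225 - 1296 = 5830929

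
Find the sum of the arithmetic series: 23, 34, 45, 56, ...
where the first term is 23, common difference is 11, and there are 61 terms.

Sₙ = n/2 × (first + last)
Last term = a + (n-1)d = 23 + (61-1)×11 = 683
S_61 = 61/2 × (23 + 683)
S_61 = 61/2 × 706 = 21533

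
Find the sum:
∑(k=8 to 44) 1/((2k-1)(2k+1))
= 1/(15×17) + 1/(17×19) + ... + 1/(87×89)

Partial fractions: 1/((2k-1)(2k+1)) = (1/2)[1/(2k-1) - 1/(2k+1)]
The series telescopes:
= (1/2)[1/15 - 1/89]
= 37/1335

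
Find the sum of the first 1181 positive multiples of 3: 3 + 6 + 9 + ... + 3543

Factor out 3: = 3(1 + 2 + ... + 1181) = 3 × n(n+1)/2
= 3 × 1181×1182/2
= 3 × 697971
= 2093913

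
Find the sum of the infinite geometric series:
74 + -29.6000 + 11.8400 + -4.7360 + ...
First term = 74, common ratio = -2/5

For |r| < 1, S = a / (1 - r)
S = 74 / (1 - (-2/5))
S = 74 / (7/5)
S = 370/7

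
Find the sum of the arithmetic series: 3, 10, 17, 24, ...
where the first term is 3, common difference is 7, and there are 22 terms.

Sₙ = n/2 × (first + last)
Last term = a + (n-1)d = 3 + (22-1)×7 = 150
S_22 = 22/2 × (3 + 150)
S_22 = 22/2 × 153 = 1683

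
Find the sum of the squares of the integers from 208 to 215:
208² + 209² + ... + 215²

Use ∑_{k=1}^{n} k² = n(n+1)(2n+1)/6, then subtract the first 207 terms.
∑_{k=1}^{215} k² = 215×216×431/6 = 3335940
∑_{k=1}^{207} k² = 207×208×415/6 = 2978040
∑_{k=208}^{215} k² = 3335940 - 2978040 = 357900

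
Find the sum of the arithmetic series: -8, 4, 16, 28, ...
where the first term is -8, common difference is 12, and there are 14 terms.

Sₙ = n/2 × (first + last)
Last term = a + (n-1)d = -8 + (14-1)×12 = 148
S_14 = 14/2 × (-8 + 148)
S_14 = 14/2 × 140 = 980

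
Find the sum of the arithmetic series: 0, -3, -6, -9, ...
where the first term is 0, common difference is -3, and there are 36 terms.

Sₙ = n/2 × (first + last)
Last term = a + (n-1)d = 0 + (36-1)×(-3) = -105
S_36 = 36/2 × (0 + (-105))
S_36 = 36/2 × (-105) = -1890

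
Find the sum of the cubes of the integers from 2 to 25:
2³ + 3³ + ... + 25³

Use ∑_{k=1}^{n} k³ = [n(n+1)/2]², then subtract the first 1 terms.
∑_{k=1}^{25} k³ = [25×26/2]² = 325² = 105625
∑_{k=1}^{1} k³ = [1×2/2]² = 1² = 1
∑_{k=2}^{25} k³ = 105625 - 1 = 105624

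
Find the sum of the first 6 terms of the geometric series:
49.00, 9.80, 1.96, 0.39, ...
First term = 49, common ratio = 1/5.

Sₙ = a(1 - rⁿ) / (1 - r)
S_6 = 49(1 - (1/5)^6) / (1 - (1/5))
S_6 = 49(1 - (1/15625)) / (4/5)
S_6 = 191394/3125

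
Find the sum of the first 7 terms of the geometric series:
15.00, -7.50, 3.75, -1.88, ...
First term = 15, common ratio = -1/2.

Sₙ = a(1 - rⁿ) / (1 - r)
S_7 = 15(1 - (-1/2)^7) / (1 - (-1/2))
S_7 = 15(1 - (-1/128)) / (3/2)
S_7 = 645/64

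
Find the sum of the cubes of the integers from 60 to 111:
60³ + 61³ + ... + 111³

Use ∑_{k=1}^{n} k³ = [n(n+1)/2]², then subtract the first 59 terms.
∑_{k=1}^{111} k³ = [111×112/2]² = 6216² = 38638656
∑_{k=1}^{59} k³ = [59×60/2]² = 1770² = 3132900
∑_{k=60}^{111} k³ = 38638656 - 3132900 = 35505756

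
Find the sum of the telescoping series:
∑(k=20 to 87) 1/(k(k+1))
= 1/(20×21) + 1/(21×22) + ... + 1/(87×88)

Partial fractions: 1/(k(k+1)) = 1/k - 1/(k+1)
The series telescopes:
= (1/20 - 1/21) + (1/21 - 1/22) + ... + (1/87 - 1/88)
= 1/20 - 1/88
= 17/440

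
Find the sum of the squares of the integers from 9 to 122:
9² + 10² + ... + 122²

Use ∑_{k=1}^{n} k² = n(n+1)(2n+1)/6, then subtract the first 8 terms.
∑_{k=1}^{122} k² = 122×123×245/6 = 612745
∑_{k=1}^{8} k² = 8×9×17/6 = 204
∑_{k=9}^{122} k² = 612745 - 204 = 612541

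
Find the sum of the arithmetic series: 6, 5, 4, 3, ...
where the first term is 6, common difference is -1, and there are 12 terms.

Sₙ = n/2 × (first + last)
Last term = a + (n-1)d = 6 + (12-1)×(-1) = -5
S_12 = 12/2 × (6 + (-5))
S_12 = 12/2 × 1 = 6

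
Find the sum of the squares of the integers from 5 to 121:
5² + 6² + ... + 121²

Use ∑_{k=1}^{n} k² = n(n+1)(2n+1)/6, then subtract the first 4 terms.
∑_{k=1}^{121} k² = 121×122×243/6 = 597861
∑_{k=1}^{4} k² = 4×5×9/6 = 30
∑_{k=5}^{121} k² = 597861 - 30 = 597831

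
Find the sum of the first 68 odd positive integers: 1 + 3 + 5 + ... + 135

Sum of first n odd numbers = n²
= 68²
= 4624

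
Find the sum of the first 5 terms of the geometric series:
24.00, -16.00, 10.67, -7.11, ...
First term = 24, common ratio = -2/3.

Sₙ = a(1 - rⁿ) / (1 - r)
S_5 = 24(1 - (-2/3)^5) / (1 - (-2/3))
S_5 = 24(1 - (-32/243)) / (5/3)
S_5 = 440/27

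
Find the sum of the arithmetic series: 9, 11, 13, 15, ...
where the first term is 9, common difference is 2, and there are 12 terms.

Sₙ = n/2 × (first + last)
Last term = a + (n-1)d = 9 + (12-1)×2 = 31
S_12 = 12/2 × (9 + 31)
S_12 = 12/2 × 40 = 240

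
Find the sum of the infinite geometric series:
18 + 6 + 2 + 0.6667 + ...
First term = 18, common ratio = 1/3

For |r| < 1, S = a / (1 - r)
S = 18 / (1 - (1/3))
S = 18 / (2/3)
S = 27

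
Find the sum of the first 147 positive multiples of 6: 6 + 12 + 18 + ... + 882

Factor out 6: = 6(1 + 2 + ... + 147) = 6 × n(n+1)/2
= 6 × 147×148/2
= 6 × 10878
= 65268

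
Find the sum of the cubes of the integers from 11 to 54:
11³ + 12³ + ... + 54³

Use ∑_{k=1}^{n} k³ = [n(n+1)/2]², then subtract the first 10 terms.
∑_{k=1}^{54} k³ = [54×55/2]² = 1485² = 2205225
∑_{k=1}^{10} k³ = [10×11/2]² = 55² = 3025
∑_{k=11}^{54} k³ = 2205225 - 3025 = 2202200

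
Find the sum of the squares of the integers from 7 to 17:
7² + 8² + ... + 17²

Use ∑_{k=1}^{n} k² = n(n+1)(2n+1)/6, then subtract the first 6 terms.
∑_{k=1}^{17} k² = 17×18×35/6 = 1785
∑_{k=1}^{6} k² = 6×7×13/6 = 91
∑_{k=7}^{17} k² = 1785 - 91 = 1694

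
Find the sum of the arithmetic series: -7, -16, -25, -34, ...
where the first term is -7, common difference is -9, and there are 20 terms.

Sₙ = n/2 × (first + last)
Last term = a + (n-1)d = -7 + (20-1)×(-9) = -178
S_20 = 20/2 × (-7 + (-178))
S_20 = 20/2 × (-185) = -1850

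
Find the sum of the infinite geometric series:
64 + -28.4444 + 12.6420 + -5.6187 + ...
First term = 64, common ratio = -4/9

For |r| < 1, S = a / (1 - r)
S = 64 / (1 - (-4/9))
S = 64 / (13/9)
S = 576/13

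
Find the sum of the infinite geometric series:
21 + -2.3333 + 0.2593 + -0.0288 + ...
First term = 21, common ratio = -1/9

For |r| < 1, S = a / (1 - r)
S = 21 / (1 - (-1/9))
S = 21 / (10/9)
S = 189/10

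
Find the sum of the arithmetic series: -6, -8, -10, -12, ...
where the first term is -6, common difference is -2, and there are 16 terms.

Sₙ = n/2 × (first + last)
Last term = a + (n-1)d = -6 + (16-1)×(-2) = -36
S_16 = 16/2 × (-6 + (-36))
S_16 = 16/2 × (-42) = -336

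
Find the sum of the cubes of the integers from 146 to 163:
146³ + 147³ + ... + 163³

Use ∑_{k=1}^{n} k³ = [n(n+1)/2]², then subtract the first 145 terms.
∑_{k=1}^{163} k³ = [163×164/2]² = 13366² = 178649956
∑_{k=1}^{145} k³ = [145×146/2]² = 10585² = 112042225
∑_{k=146}^{163} k³ = 178649956 - 112042225 = 66607731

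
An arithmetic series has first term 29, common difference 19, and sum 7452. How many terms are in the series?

Using S = n/2 × [2a + (n-1)d]
7452 = n/2 × [2(29) + (n-1)(19)]
7452 = n/2 × [58 + 19n - 19]
14904 = n × [39 + 19n]
19n² + (39)n - 14904 = 0
Discriminant: Δ = (39)² - 4(19)(-14904) = 1521 + 1132704 = 1134225
√Δ = 1065
n = [-(39) + √Δ] / (2·19) = (-39 + 1065) / 38 = 1026 / 38 = 27
(The negative root is discarded since n must be a positive integer.)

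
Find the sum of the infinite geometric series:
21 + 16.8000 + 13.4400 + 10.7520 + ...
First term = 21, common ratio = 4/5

For |r| < 1, S = a / (1 - r)
S = 21 / (1 - (4/5))
S = 21 / (1/5)
S = 105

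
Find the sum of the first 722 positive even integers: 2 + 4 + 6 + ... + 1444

Sum of first n even numbers = n(n+1)
= 722×723
= 522006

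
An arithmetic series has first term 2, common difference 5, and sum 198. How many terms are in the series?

Using S = n/2 × [2a + (n-1)d]
198 = n/2 × [2(2) + (n-1)(5)]
198 = n/2 × [4 + 5n - 5]
396 = n × [-1 + 5n]
5n² + (-1)n - 396 = 0
Discriminant: Δ = (-1)² - 4(5)(-396) = 1 + 7920 = 7921
√Δ = 89
n = [-(-1) + √Δ] / (2·5) = (1 + 89) / 10 = 90 / 10 = 9
(The negative root is discarded since n must be a positive integer.)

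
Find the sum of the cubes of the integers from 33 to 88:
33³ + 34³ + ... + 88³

Use ∑_{k=1}^{n} k³ = [n(n+1)/2]², then subtract the first 32 terms.
∑_{k=1}^{88} k³ = [88×89/2]² = 3916² = 15335056
∑_{k=1}^{32} k³ = [32×33/2]² = 528² = 278784
∑_{k=33}^{88} k³ = 15335056 - 278784 = 15056272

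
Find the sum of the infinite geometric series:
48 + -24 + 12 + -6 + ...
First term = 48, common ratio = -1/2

For |r| < 1, S = a / (1 - r)
S = 48 / (1 - (-1/2))
S = 48 / (3/2)
S = 32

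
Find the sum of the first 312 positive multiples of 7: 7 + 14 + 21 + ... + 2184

Factor out 7: = 7(1 + 2 + ... + 312) = 7 × n(n+1)/2
= 7 × 312×313/2
= 7 × 48828
= 341796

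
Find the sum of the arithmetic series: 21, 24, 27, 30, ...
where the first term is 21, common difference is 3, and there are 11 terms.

Sₙ = n/2 × (first + last)
Last term = a + (n-1)d = 21 + (11-1)×3 = 51
S_11 = 11/2 × (21 + 51)
S_11 = 11/2 × 72 = 396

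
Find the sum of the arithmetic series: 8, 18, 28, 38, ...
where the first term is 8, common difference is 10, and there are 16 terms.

Sₙ = n/2 × (first + last)
Last term = a + (n-1)d = 8 + (16-1)×10 = 158
S_16 = 16/2 × (8 + 158)
S_16 = 16/2 × 166 = 1328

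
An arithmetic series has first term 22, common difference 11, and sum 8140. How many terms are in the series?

Using S = n/2 × [2a + (n-1)d]
8140 = n/2 × [2(22) + (n-1)(11)]
8140 = n/2 × [44 + 11n - 11]
16280 = n × [33 + 11n]
11n² + (33)n - 16280 = 0
Discriminant: Δ = (33)² - 4(11)(-16280) = 1089 + 716320 = 717409
√Δ = 847
n = [-(33) + √Δ] / (2·11) = (-33 + 847) / 22 = 814 / 22 = 37
(The negative root is discarded since n must be a positive integer.)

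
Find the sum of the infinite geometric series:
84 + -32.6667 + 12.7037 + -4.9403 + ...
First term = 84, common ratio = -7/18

For |r| < 1, S = a / (1 - r)
S = 84 / (1 - (-7/18))
S = 84 / (25/18)
S = 1512/25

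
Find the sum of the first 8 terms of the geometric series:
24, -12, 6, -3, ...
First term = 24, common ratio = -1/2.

Sₙ = a(1 - rⁿ) / (1 - r)
S_8 = 24(1 - (-1/2)^8) / (1 - (-1/2))
S_8 = 24(1 - (1/256)) / (3/2)
S_8 = 255/16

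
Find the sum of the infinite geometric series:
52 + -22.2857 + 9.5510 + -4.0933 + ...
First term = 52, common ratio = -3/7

For |r| < 1, S = a / (1 - r)
S = 52 / (1 - (-3/7))
S = 52 / (10/7)
S = 182/5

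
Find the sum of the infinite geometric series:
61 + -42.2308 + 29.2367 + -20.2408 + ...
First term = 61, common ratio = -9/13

For |r| < 1, S = a / (1 - r)
S = 61 / (1 - (-9/13))
S = 61 / (22/13)
S = 793/22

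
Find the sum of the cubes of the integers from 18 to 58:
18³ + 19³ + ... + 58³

Use ∑_{k=1}^{n} k³ = [n(n+1)/2]², then subtract the first 17 terms.
∑_{k=1}^{58} k³ = [58×59/2]² = 1711² = 2927521
∑_{k=1}^{17} k³ = [17×18/2]² = 153² = 23409
∑_{k=18}^{58} k³ = 2927521 - 23409 = 2904112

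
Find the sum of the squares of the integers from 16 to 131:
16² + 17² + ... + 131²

Use ∑_{k=1}^{n} k² = n(n+1)(2n+1)/6, then subtract the first 15 terms.
∑_{k=1}^{131} k² = 131×132×263/6 = 757966
∑_{k=1}^{15} k² = 15×16×31/6 = 1240
∑_{k=16}^{131} k² = 757966 - 1240 = 756726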